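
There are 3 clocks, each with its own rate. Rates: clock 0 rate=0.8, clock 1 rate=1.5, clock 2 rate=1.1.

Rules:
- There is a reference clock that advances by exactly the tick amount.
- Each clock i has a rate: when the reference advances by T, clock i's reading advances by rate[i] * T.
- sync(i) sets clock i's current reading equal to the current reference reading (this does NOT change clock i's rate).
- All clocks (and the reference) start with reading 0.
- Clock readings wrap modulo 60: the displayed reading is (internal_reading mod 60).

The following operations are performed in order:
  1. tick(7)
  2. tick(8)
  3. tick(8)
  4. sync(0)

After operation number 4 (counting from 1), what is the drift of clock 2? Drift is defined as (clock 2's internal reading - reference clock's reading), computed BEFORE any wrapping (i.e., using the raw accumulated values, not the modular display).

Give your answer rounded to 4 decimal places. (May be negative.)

Answer: 2.3000

Derivation:
After op 1 tick(7): ref=7.0000 raw=[5.6000 10.5000 7.7000]
After op 2 tick(8): ref=15.0000 raw=[12.0000 22.5000 16.5000]
After op 3 tick(8): ref=23.0000 raw=[18.4000 34.5000 25.3000]
After op 4 sync(0): ref=23.0000 raw=[23.0000 34.5000 25.3000]
Drift of clock 2 after op 4: 25.3000 - 23.0000 = 2.3000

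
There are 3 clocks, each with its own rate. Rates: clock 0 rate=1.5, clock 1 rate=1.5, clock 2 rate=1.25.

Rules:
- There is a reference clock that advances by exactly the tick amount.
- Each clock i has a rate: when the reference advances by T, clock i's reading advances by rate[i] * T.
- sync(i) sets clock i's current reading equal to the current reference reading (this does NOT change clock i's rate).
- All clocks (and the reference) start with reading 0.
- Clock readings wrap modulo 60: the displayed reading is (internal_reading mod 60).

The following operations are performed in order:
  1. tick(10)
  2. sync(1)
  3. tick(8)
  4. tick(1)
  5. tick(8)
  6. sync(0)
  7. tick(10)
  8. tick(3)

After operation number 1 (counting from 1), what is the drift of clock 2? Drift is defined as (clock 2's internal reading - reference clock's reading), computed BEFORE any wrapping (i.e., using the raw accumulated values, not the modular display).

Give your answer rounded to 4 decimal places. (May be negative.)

Answer: 2.5000

Derivation:
After op 1 tick(10): ref=10.0000 raw=[15.0000 15.0000 12.5000]
Drift of clock 2 after op 1: 12.5000 - 10.0000 = 2.5000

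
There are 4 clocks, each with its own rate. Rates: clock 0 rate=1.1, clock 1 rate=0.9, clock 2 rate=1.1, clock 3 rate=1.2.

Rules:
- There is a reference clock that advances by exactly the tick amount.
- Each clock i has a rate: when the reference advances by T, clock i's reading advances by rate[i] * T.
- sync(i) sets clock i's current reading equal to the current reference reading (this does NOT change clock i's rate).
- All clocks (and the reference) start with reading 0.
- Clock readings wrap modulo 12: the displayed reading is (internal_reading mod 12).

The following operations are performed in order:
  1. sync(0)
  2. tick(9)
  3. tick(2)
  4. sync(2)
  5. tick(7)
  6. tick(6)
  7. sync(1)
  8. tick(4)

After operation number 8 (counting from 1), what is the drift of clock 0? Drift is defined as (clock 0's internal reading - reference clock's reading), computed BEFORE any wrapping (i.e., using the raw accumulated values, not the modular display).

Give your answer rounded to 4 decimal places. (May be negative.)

Answer: 2.8000

Derivation:
After op 1 sync(0): ref=0.0000 raw=[0.0000 0.0000 0.0000 0.0000]
After op 2 tick(9): ref=9.0000 raw=[9.9000 8.1000 9.9000 10.8000]
After op 3 tick(2): ref=11.0000 raw=[12.1000 9.9000 12.1000 13.2000]
After op 4 sync(2): ref=11.0000 raw=[12.1000 9.9000 11.0000 13.2000]
After op 5 tick(7): ref=18.0000 raw=[19.8000 16.2000 18.7000 21.6000]
After op 6 tick(6): ref=24.0000 raw=[26.4000 21.6000 25.3000 28.8000]
After op 7 sync(1): ref=24.0000 raw=[26.4000 24.0000 25.3000 28.8000]
After op 8 tick(4): ref=28.0000 raw=[30.8000 27.6000 29.7000 33.6000]
Drift of clock 0 after op 8: 30.8000 - 28.0000 = 2.8000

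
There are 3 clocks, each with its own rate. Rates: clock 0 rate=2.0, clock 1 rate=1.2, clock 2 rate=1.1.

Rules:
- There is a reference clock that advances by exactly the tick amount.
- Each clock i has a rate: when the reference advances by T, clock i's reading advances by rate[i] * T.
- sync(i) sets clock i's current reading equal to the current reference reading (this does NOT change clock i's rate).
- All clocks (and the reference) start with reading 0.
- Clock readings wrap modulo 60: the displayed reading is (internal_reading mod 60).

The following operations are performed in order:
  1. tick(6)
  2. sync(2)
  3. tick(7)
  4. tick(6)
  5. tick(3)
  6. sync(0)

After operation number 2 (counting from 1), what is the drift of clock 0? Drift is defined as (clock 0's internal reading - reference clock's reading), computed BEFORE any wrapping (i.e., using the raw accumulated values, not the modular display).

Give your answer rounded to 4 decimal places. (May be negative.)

Answer: 6.0000

Derivation:
After op 1 tick(6): ref=6.0000 raw=[12.0000 7.2000 6.6000]
After op 2 sync(2): ref=6.0000 raw=[12.0000 7.2000 6.0000]
Drift of clock 0 after op 2: 12.0000 - 6.0000 = 6.0000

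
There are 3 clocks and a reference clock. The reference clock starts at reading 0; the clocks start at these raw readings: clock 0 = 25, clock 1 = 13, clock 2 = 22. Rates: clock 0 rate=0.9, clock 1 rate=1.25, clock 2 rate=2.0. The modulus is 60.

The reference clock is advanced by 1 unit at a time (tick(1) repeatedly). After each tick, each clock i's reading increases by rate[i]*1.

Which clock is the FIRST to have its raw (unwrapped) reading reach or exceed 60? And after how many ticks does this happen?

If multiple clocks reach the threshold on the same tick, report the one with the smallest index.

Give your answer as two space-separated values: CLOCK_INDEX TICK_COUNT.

Answer: 2 19

Derivation:
clock 0: start=25, rate=0.9, needs 60-25 = 35; ticks = ceil(35/0.9) = ceil(38.8889) = 39; reading at tick 39 = 25 + 0.9*39 = 60.1000
clock 1: start=13, rate=1.25, needs 60-13 = 47; ticks = ceil(47/1.25) = ceil(37.6000) = 38; reading at tick 38 = 13 + 1.25*38 = 60.5000
clock 2: start=22, rate=2.0, needs 60-22 = 38; ticks = ceil(38/2.0) = ceil(19.0000) = 19; reading at tick 19 = 22 + 2.0*19 = 60.0000
Minimum tick count = 19; winners = [2]; smallest index = 2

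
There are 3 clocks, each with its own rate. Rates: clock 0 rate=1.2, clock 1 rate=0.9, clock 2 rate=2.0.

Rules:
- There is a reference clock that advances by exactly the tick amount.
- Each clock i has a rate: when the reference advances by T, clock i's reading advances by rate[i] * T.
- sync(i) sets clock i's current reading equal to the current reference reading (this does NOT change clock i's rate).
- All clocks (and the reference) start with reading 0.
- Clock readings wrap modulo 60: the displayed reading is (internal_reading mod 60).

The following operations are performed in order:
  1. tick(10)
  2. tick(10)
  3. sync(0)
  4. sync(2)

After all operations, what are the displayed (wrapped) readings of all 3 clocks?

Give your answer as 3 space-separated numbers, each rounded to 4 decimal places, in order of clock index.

After op 1 tick(10): ref=10.0000 raw=[12.0000 9.0000 20.0000]
After op 2 tick(10): ref=20.0000 raw=[24.0000 18.0000 40.0000]
After op 3 sync(0): ref=20.0000 raw=[20.0000 18.0000 40.0000]
After op 4 sync(2): ref=20.0000 raw=[20.0000 18.0000 20.0000]
Wrap final raw readings (mod 60): 20.0000 mod 60 = 20.0000; 18.0000 mod 60 = 18.0000; 20.0000 mod 60 = 20.0000

Answer: 20.0000 18.0000 20.0000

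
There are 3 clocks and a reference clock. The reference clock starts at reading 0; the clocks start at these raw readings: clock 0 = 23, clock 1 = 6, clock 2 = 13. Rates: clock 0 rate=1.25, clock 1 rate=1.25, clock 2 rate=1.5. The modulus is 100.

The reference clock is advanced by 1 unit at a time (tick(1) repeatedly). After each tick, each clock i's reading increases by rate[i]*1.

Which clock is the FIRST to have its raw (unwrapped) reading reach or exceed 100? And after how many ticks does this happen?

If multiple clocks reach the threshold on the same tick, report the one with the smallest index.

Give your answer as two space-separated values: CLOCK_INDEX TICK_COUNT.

clock 0: start=23, rate=1.25, needs 100-23 = 77; ticks = ceil(77/1.25) = ceil(61.6000) = 62; reading at tick 62 = 23 + 1.25*62 = 100.5000
clock 1: start=6, rate=1.25, needs 100-6 = 94; ticks = ceil(94/1.25) = ceil(75.2000) = 76; reading at tick 76 = 6 + 1.25*76 = 101.0000
clock 2: start=13, rate=1.5, needs 100-13 = 87; ticks = ceil(87/1.5) = ceil(58.0000) = 58; reading at tick 58 = 13 + 1.5*58 = 100.0000
Minimum tick count = 58; winners = [2]; smallest index = 2

Answer: 2 58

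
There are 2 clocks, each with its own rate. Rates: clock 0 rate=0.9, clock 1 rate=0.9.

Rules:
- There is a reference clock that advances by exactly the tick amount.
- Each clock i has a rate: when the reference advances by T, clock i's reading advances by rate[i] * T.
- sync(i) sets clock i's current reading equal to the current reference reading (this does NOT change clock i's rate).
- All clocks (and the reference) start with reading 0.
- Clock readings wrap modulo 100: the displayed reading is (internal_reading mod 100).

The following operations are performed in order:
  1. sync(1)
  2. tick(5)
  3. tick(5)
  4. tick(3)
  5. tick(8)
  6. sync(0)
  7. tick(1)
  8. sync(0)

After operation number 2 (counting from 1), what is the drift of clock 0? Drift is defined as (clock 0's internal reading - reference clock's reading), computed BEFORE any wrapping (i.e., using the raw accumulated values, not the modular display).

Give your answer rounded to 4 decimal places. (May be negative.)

Answer: -0.5000

Derivation:
After op 1 sync(1): ref=0.0000 raw=[0.0000 0.0000]
After op 2 tick(5): ref=5.0000 raw=[4.5000 4.5000]
Drift of clock 0 after op 2: 4.5000 - 5.0000 = -0.5000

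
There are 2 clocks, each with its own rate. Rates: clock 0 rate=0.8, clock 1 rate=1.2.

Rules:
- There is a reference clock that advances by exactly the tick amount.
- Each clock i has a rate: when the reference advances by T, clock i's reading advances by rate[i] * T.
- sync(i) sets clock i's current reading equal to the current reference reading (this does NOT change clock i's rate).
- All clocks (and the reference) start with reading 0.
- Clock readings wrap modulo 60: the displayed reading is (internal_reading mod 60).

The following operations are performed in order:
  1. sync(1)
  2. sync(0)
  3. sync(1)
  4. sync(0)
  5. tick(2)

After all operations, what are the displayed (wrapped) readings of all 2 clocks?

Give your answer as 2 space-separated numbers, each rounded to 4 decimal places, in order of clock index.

Answer: 1.6000 2.4000

Derivation:
After op 1 sync(1): ref=0.0000 raw=[0.0000 0.0000]
After op 2 sync(0): ref=0.0000 raw=[0.0000 0.0000]
After op 3 sync(1): ref=0.0000 raw=[0.0000 0.0000]
After op 4 sync(0): ref=0.0000 raw=[0.0000 0.0000]
After op 5 tick(2): ref=2.0000 raw=[1.6000 2.4000]
Wrap final raw readings (mod 60): 1.6000 mod 60 = 1.6000; 2.4000 mod 60 = 2.4000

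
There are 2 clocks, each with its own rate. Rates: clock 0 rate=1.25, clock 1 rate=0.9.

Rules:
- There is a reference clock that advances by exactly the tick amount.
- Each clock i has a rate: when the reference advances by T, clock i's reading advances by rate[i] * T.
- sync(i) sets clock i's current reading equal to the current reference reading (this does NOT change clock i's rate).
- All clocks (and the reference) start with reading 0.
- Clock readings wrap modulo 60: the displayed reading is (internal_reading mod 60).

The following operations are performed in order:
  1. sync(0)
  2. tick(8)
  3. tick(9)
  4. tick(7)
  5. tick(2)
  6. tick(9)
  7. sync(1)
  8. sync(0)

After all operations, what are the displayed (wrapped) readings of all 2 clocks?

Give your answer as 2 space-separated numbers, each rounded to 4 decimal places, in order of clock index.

After op 1 sync(0): ref=0.0000 raw=[0.0000 0.0000]
After op 2 tick(8): ref=8.0000 raw=[10.0000 7.2000]
After op 3 tick(9): ref=17.0000 raw=[21.2500 15.3000]
After op 4 tick(7): ref=24.0000 raw=[30.0000 21.6000]
After op 5 tick(2): ref=26.0000 raw=[32.5000 23.4000]
After op 6 tick(9): ref=35.0000 raw=[43.7500 31.5000]
After op 7 sync(1): ref=35.0000 raw=[43.7500 35.0000]
After op 8 sync(0): ref=35.0000 raw=[35.0000 35.0000]
Wrap final raw readings (mod 60): 35.0000 mod 60 = 35.0000; 35.0000 mod 60 = 35.0000

Answer: 35.0000 35.0000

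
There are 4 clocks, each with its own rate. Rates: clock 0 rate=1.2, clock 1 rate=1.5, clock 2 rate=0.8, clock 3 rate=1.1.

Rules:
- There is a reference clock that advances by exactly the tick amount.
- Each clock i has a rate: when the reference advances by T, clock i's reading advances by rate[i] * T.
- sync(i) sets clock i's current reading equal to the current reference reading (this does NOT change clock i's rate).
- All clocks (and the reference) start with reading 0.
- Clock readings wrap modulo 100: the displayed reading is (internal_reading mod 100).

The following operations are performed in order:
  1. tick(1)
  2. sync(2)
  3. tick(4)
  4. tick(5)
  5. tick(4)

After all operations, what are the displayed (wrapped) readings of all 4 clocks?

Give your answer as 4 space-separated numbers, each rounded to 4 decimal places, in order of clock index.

Answer: 16.8000 21.0000 11.4000 15.4000

Derivation:
After op 1 tick(1): ref=1.0000 raw=[1.2000 1.5000 0.8000 1.1000]
After op 2 sync(2): ref=1.0000 raw=[1.2000 1.5000 1.0000 1.1000]
After op 3 tick(4): ref=5.0000 raw=[6.0000 7.5000 4.2000 5.5000]
After op 4 tick(5): ref=10.0000 raw=[12.0000 15.0000 8.2000 11.0000]
After op 5 tick(4): ref=14.0000 raw=[16.8000 21.0000 11.4000 15.4000]
Wrap final raw readings (mod 100): 16.8000 mod 100 = 16.8000; 21.0000 mod 100 = 21.0000; 11.4000 mod 100 = 11.4000; 15.4000 mod 100 = 15.4000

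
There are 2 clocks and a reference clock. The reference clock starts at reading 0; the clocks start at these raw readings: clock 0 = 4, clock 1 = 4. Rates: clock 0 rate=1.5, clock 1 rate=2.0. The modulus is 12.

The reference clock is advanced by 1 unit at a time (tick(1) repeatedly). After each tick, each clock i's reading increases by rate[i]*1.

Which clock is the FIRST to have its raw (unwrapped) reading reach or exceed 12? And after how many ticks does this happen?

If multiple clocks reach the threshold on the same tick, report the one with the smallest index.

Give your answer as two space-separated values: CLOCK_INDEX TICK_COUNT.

clock 0: start=4, rate=1.5, needs 12-4 = 8; ticks = ceil(8/1.5) = ceil(5.3333) = 6; reading at tick 6 = 4 + 1.5*6 = 13.0000
clock 1: start=4, rate=2.0, needs 12-4 = 8; ticks = ceil(8/2.0) = ceil(4.0000) = 4; reading at tick 4 = 4 + 2.0*4 = 12.0000
Minimum tick count = 4; winners = [1]; smallest index = 1

Answer: 1 4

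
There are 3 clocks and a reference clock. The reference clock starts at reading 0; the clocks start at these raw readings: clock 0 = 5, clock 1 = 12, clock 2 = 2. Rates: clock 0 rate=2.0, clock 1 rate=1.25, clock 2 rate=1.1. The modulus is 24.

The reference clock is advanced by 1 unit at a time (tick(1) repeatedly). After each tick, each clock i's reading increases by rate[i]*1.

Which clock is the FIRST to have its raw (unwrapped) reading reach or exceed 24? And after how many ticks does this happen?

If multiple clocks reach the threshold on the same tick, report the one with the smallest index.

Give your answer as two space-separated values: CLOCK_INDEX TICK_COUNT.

Answer: 0 10

Derivation:
clock 0: start=5, rate=2.0, needs 24-5 = 19; ticks = ceil(19/2.0) = ceil(9.5000) = 10; reading at tick 10 = 5 + 2.0*10 = 25.0000
clock 1: start=12, rate=1.25, needs 24-12 = 12; ticks = ceil(12/1.25) = ceil(9.6000) = 10; reading at tick 10 = 12 + 1.25*10 = 24.5000
clock 2: start=2, rate=1.1, needs 24-2 = 22; ticks = ceil(22/1.1) = ceil(20.0000) = 20; reading at tick 20 = 2 + 1.1*20 = 24.0000
Minimum tick count = 10; winners = [0, 1]; smallest index = 0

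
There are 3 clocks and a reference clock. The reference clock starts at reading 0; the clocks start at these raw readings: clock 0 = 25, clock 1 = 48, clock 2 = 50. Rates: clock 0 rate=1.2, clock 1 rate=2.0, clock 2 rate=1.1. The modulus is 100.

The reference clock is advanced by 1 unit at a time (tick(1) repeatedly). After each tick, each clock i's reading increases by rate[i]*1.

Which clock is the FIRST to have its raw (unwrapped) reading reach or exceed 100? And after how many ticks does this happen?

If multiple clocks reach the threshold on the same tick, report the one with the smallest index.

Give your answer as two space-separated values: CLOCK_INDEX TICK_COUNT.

Answer: 1 26

Derivation:
clock 0: start=25, rate=1.2, needs 100-25 = 75; ticks = ceil(75/1.2) = ceil(62.5000) = 63; reading at tick 63 = 25 + 1.2*63 = 100.6000
clock 1: start=48, rate=2.0, needs 100-48 = 52; ticks = ceil(52/2.0) = ceil(26.0000) = 26; reading at tick 26 = 48 + 2.0*26 = 100.0000
clock 2: start=50, rate=1.1, needs 100-50 = 50; ticks = ceil(50/1.1) = ceil(45.4545) = 46; reading at tick 46 = 50 + 1.1*46 = 100.6000
Minimum tick count = 26; winners = [1]; smallest index = 1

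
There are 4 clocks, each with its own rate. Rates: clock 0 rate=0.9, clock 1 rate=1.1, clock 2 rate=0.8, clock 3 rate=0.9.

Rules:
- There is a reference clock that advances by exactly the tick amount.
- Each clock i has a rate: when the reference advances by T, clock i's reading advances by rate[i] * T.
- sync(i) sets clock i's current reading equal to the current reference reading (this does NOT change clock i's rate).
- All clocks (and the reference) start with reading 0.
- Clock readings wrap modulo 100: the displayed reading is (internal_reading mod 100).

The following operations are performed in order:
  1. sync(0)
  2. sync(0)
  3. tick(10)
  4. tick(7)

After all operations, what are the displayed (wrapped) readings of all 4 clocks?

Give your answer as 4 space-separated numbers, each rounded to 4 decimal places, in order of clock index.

Answer: 15.3000 18.7000 13.6000 15.3000

Derivation:
After op 1 sync(0): ref=0.0000 raw=[0.0000 0.0000 0.0000 0.0000]
After op 2 sync(0): ref=0.0000 raw=[0.0000 0.0000 0.0000 0.0000]
After op 3 tick(10): ref=10.0000 raw=[9.0000 11.0000 8.0000 9.0000]
After op 4 tick(7): ref=17.0000 raw=[15.3000 18.7000 13.6000 15.3000]
Wrap final raw readings (mod 100): 15.3000 mod 100 = 15.3000; 18.7000 mod 100 = 18.7000; 13.6000 mod 100 = 13.6000; 15.3000 mod 100 = 15.3000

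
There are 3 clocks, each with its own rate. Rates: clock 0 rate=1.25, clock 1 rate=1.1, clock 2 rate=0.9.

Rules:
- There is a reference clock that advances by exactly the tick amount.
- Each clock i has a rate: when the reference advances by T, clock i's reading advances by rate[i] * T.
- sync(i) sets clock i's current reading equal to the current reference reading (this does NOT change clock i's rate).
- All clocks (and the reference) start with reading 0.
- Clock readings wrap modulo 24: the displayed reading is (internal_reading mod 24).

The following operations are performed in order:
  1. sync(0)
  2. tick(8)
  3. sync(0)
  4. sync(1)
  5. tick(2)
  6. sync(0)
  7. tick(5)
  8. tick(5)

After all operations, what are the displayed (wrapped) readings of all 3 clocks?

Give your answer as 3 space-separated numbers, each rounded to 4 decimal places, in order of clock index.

After op 1 sync(0): ref=0.0000 raw=[0.0000 0.0000 0.0000]
After op 2 tick(8): ref=8.0000 raw=[10.0000 8.8000 7.2000]
After op 3 sync(0): ref=8.0000 raw=[8.0000 8.8000 7.2000]
After op 4 sync(1): ref=8.0000 raw=[8.0000 8.0000 7.2000]
After op 5 tick(2): ref=10.0000 raw=[10.5000 10.2000 9.0000]
After op 6 sync(0): ref=10.0000 raw=[10.0000 10.2000 9.0000]
After op 7 tick(5): ref=15.0000 raw=[16.2500 15.7000 13.5000]
After op 8 tick(5): ref=20.0000 raw=[22.5000 21.2000 18.0000]
Wrap final raw readings (mod 24): 22.5000 mod 24 = 22.5000; 21.2000 mod 24 = 21.2000; 18.0000 mod 24 = 18.0000

Answer: 22.5000 21.2000 18.0000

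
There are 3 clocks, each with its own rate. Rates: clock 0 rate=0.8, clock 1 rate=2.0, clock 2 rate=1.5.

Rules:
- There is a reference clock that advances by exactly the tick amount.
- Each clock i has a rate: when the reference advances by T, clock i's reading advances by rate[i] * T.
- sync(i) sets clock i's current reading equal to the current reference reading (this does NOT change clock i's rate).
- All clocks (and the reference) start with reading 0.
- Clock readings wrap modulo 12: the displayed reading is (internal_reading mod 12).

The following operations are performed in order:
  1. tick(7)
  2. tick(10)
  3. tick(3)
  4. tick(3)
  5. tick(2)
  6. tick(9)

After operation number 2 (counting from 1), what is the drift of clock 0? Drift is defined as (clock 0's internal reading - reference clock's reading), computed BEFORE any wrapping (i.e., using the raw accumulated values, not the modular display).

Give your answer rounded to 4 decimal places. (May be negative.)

Answer: -3.4000

Derivation:
After op 1 tick(7): ref=7.0000 raw=[5.6000 14.0000 10.5000]
After op 2 tick(10): ref=17.0000 raw=[13.6000 34.0000 25.5000]
Drift of clock 0 after op 2: 13.6000 - 17.0000 = -3.4000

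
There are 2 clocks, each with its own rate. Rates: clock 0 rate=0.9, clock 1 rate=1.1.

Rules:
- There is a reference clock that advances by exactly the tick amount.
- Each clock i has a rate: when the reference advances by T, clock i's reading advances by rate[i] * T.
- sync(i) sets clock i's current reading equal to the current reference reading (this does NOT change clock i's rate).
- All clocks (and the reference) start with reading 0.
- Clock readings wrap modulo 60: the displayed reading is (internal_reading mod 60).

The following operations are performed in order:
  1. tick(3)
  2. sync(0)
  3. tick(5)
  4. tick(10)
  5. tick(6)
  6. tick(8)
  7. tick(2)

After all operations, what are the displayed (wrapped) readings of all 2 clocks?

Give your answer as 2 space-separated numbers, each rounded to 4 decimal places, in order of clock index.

Answer: 30.9000 37.4000

Derivation:
After op 1 tick(3): ref=3.0000 raw=[2.7000 3.3000]
After op 2 sync(0): ref=3.0000 raw=[3.0000 3.3000]
After op 3 tick(5): ref=8.0000 raw=[7.5000 8.8000]
After op 4 tick(10): ref=18.0000 raw=[16.5000 19.8000]
After op 5 tick(6): ref=24.0000 raw=[21.9000 26.4000]
After op 6 tick(8): ref=32.0000 raw=[29.1000 35.2000]
After op 7 tick(2): ref=34.0000 raw=[30.9000 37.4000]
Wrap final raw readings (mod 60): 30.9000 mod 60 = 30.9000; 37.4000 mod 60 = 37.4000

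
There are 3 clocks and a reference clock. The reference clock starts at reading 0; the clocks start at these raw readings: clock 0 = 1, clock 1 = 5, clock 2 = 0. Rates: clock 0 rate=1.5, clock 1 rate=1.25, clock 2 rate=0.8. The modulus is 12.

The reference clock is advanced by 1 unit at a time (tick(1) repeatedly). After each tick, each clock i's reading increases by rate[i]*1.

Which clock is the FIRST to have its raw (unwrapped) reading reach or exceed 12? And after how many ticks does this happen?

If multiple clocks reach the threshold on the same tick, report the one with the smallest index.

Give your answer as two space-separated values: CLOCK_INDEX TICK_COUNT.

Answer: 1 6

Derivation:
clock 0: start=1, rate=1.5, needs 12-1 = 11; ticks = ceil(11/1.5) = ceil(7.3333) = 8; reading at tick 8 = 1 + 1.5*8 = 13.0000
clock 1: start=5, rate=1.25, needs 12-5 = 7; ticks = ceil(7/1.25) = ceil(5.6000) = 6; reading at tick 6 = 5 + 1.25*6 = 12.5000
clock 2: start=0, rate=0.8, needs 12-0 = 12; ticks = ceil(12/0.8) = ceil(15.0000) = 15; reading at tick 15 = 0 + 0.8*15 = 12.0000
Minimum tick count = 6; winners = [1]; smallest index = 1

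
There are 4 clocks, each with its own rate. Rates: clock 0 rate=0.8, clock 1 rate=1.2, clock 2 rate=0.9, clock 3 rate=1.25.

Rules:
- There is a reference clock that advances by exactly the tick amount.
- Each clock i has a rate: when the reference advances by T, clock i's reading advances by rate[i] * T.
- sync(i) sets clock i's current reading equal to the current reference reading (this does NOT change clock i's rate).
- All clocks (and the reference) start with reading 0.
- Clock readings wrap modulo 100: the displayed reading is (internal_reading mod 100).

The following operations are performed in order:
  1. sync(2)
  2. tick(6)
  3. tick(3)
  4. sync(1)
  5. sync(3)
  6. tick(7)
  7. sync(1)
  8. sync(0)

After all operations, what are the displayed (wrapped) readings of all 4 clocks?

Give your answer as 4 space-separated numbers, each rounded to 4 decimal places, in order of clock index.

After op 1 sync(2): ref=0.0000 raw=[0.0000 0.0000 0.0000 0.0000]
After op 2 tick(6): ref=6.0000 raw=[4.8000 7.2000 5.4000 7.5000]
After op 3 tick(3): ref=9.0000 raw=[7.2000 10.8000 8.1000 11.2500]
After op 4 sync(1): ref=9.0000 raw=[7.2000 9.0000 8.1000 11.2500]
After op 5 sync(3): ref=9.0000 raw=[7.2000 9.0000 8.1000 9.0000]
After op 6 tick(7): ref=16.0000 raw=[12.8000 17.4000 14.4000 17.7500]
After op 7 sync(1): ref=16.0000 raw=[12.8000 16.0000 14.4000 17.7500]
After op 8 sync(0): ref=16.0000 raw=[16.0000 16.0000 14.4000 17.7500]
Wrap final raw readings (mod 100): 16.0000 mod 100 = 16.0000; 16.0000 mod 100 = 16.0000; 14.4000 mod 100 = 14.4000; 17.7500 mod 100 = 17.7500

Answer: 16.0000 16.0000 14.4000 17.7500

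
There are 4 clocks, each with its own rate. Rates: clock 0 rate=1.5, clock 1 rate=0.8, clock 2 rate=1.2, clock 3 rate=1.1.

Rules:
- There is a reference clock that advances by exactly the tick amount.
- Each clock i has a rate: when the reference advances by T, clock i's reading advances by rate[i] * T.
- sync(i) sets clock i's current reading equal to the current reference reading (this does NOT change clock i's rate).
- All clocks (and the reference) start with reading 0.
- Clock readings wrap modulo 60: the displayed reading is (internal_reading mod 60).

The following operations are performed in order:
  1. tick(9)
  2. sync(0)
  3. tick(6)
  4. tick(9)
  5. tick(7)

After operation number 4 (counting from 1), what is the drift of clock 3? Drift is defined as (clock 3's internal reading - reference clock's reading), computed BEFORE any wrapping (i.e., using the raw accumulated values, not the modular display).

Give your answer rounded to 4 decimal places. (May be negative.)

Answer: 2.4000

Derivation:
After op 1 tick(9): ref=9.0000 raw=[13.5000 7.2000 10.8000 9.9000]
After op 2 sync(0): ref=9.0000 raw=[9.0000 7.2000 10.8000 9.9000]
After op 3 tick(6): ref=15.0000 raw=[18.0000 12.0000 18.0000 16.5000]
After op 4 tick(9): ref=24.0000 raw=[31.5000 19.2000 28.8000 26.4000]
Drift of clock 3 after op 4: 26.4000 - 24.0000 = 2.4000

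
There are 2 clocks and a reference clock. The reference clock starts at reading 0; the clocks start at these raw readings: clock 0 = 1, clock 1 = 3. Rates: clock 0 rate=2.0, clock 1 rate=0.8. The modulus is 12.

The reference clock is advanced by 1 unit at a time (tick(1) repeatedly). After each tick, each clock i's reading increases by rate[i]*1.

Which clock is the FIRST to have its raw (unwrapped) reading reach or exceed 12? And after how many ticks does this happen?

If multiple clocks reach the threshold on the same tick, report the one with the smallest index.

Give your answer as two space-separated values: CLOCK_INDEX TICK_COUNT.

Answer: 0 6

Derivation:
clock 0: start=1, rate=2.0, needs 12-1 = 11; ticks = ceil(11/2.0) = ceil(5.5000) = 6; reading at tick 6 = 1 + 2.0*6 = 13.0000
clock 1: start=3, rate=0.8, needs 12-3 = 9; ticks = ceil(9/0.8) = ceil(11.2500) = 12; reading at tick 12 = 3 + 0.8*12 = 12.6000
Minimum tick count = 6; winners = [0]; smallest index = 0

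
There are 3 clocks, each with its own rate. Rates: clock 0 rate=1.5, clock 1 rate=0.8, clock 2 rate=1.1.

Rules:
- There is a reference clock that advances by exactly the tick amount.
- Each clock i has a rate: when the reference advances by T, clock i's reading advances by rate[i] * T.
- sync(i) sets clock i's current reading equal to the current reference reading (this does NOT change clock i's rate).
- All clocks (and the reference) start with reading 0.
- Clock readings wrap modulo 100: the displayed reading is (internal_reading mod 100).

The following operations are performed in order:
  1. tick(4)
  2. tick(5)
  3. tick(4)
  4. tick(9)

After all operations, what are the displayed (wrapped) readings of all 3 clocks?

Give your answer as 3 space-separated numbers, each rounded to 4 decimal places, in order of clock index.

Answer: 33.0000 17.6000 24.2000

Derivation:
After op 1 tick(4): ref=4.0000 raw=[6.0000 3.2000 4.4000]
After op 2 tick(5): ref=9.0000 raw=[13.5000 7.2000 9.9000]
After op 3 tick(4): ref=13.0000 raw=[19.5000 10.4000 14.3000]
After op 4 tick(9): ref=22.0000 raw=[33.0000 17.6000 24.2000]
Wrap final raw readings (mod 100): 33.0000 mod 100 = 33.0000; 17.6000 mod 100 = 17.6000; 24.2000 mod 100 = 24.2000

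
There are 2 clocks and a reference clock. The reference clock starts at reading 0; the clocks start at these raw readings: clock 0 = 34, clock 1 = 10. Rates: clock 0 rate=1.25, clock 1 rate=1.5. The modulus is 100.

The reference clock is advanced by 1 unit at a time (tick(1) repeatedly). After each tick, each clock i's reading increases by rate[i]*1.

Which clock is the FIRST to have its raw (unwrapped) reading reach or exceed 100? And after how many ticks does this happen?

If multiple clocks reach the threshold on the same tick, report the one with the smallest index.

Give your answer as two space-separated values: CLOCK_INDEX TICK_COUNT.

clock 0: start=34, rate=1.25, needs 100-34 = 66; ticks = ceil(66/1.25) = ceil(52.8000) = 53; reading at tick 53 = 34 + 1.25*53 = 100.2500
clock 1: start=10, rate=1.5, needs 100-10 = 90; ticks = ceil(90/1.5) = ceil(60.0000) = 60; reading at tick 60 = 10 + 1.5*60 = 100.0000
Minimum tick count = 53; winners = [0]; smallest index = 0

Answer: 0 53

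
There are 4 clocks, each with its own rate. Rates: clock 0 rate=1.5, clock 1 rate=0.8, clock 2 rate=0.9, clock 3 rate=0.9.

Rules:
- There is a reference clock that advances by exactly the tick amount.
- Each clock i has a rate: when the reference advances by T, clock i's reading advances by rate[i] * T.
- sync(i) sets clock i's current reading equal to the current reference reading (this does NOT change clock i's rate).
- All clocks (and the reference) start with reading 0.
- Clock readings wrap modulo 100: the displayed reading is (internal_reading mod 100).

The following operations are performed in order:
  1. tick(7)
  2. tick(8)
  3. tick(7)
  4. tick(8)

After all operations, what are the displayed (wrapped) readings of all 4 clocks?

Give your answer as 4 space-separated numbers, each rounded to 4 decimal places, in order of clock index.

Answer: 45.0000 24.0000 27.0000 27.0000

Derivation:
After op 1 tick(7): ref=7.0000 raw=[10.5000 5.6000 6.3000 6.3000]
After op 2 tick(8): ref=15.0000 raw=[22.5000 12.0000 13.5000 13.5000]
After op 3 tick(7): ref=22.0000 raw=[33.0000 17.6000 19.8000 19.8000]
After op 4 tick(8): ref=30.0000 raw=[45.0000 24.0000 27.0000 27.0000]
Wrap final raw readings (mod 100): 45.0000 mod 100 = 45.0000; 24.0000 mod 100 = 24.0000; 27.0000 mod 100 = 27.0000; 27.0000 mod 100 = 27.0000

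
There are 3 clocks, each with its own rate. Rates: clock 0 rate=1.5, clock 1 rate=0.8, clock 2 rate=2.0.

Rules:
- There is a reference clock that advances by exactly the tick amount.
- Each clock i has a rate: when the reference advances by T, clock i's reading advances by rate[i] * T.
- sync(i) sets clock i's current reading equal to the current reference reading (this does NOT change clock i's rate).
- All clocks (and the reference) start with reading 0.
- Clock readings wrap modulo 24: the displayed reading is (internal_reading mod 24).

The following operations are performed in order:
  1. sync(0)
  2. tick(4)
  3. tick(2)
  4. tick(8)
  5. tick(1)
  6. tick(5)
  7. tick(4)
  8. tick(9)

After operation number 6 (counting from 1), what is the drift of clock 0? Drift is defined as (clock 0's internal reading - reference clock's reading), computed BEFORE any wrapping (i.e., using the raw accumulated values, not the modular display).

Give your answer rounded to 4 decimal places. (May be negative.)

After op 1 sync(0): ref=0.0000 raw=[0.0000 0.0000 0.0000]
After op 2 tick(4): ref=4.0000 raw=[6.0000 3.2000 8.0000]
After op 3 tick(2): ref=6.0000 raw=[9.0000 4.8000 12.0000]
After op 4 tick(8): ref=14.0000 raw=[21.0000 11.2000 28.0000]
After op 5 tick(1): ref=15.0000 raw=[22.5000 12.0000 30.0000]
After op 6 tick(5): ref=20.0000 raw=[30.0000 16.0000 40.0000]
Drift of clock 0 after op 6: 30.0000 - 20.0000 = 10.0000

Answer: 10.0000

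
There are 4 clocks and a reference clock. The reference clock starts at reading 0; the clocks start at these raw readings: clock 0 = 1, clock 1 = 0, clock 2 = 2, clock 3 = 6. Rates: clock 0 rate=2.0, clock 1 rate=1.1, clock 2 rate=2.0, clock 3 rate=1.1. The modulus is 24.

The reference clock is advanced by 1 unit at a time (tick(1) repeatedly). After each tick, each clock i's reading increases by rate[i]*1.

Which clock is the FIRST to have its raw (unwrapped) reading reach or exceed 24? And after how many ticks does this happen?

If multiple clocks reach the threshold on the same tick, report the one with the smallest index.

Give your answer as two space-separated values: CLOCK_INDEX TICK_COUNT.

Answer: 2 11

Derivation:
clock 0: start=1, rate=2.0, needs 24-1 = 23; ticks = ceil(23/2.0) = ceil(11.5000) = 12; reading at tick 12 = 1 + 2.0*12 = 25.0000
clock 1: start=0, rate=1.1, needs 24-0 = 24; ticks = ceil(24/1.1) = ceil(21.8182) = 22; reading at tick 22 = 0 + 1.1*22 = 24.2000
clock 2: start=2, rate=2.0, needs 24-2 = 22; ticks = ceil(22/2.0) = ceil(11.0000) = 11; reading at tick 11 = 2 + 2.0*11 = 24.0000
clock 3: start=6, rate=1.1, needs 24-6 = 18; ticks = ceil(18/1.1) = ceil(16.3636) = 17; reading at tick 17 = 6 + 1.1*17 = 24.7000
Minimum tick count = 11; winners = [2]; smallest index = 2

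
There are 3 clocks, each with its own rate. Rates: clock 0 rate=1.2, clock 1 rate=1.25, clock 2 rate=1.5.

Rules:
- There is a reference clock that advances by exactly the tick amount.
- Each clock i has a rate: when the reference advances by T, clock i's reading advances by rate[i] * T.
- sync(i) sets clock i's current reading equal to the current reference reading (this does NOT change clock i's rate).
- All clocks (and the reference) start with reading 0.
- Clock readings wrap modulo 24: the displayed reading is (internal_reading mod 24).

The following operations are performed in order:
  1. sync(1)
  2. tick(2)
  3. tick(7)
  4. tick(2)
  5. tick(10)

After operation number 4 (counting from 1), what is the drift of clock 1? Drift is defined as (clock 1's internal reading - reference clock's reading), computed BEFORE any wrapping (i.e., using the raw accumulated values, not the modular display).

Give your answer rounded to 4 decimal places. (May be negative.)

Answer: 2.7500

Derivation:
After op 1 sync(1): ref=0.0000 raw=[0.0000 0.0000 0.0000]
After op 2 tick(2): ref=2.0000 raw=[2.4000 2.5000 3.0000]
After op 3 tick(7): ref=9.0000 raw=[10.8000 11.2500 13.5000]
After op 4 tick(2): ref=11.0000 raw=[13.2000 13.7500 16.5000]
Drift of clock 1 after op 4: 13.7500 - 11.0000 = 2.7500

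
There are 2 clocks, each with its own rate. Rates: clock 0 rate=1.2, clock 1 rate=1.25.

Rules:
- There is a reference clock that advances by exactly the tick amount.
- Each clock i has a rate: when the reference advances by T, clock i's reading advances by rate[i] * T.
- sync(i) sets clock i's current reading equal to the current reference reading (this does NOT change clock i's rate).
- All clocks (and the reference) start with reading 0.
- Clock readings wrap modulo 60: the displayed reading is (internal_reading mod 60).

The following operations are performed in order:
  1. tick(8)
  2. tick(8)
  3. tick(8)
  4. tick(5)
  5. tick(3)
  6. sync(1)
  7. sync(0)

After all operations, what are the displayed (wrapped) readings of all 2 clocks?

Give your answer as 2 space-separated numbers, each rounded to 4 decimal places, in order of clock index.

Answer: 32.0000 32.0000

Derivation:
After op 1 tick(8): ref=8.0000 raw=[9.6000 10.0000]
After op 2 tick(8): ref=16.0000 raw=[19.2000 20.0000]
After op 3 tick(8): ref=24.0000 raw=[28.8000 30.0000]
After op 4 tick(5): ref=29.0000 raw=[34.8000 36.2500]
After op 5 tick(3): ref=32.0000 raw=[38.4000 40.0000]
After op 6 sync(1): ref=32.0000 raw=[38.4000 32.0000]
After op 7 sync(0): ref=32.0000 raw=[32.0000 32.0000]
Wrap final raw readings (mod 60): 32.0000 mod 60 = 32.0000; 32.0000 mod 60 = 32.0000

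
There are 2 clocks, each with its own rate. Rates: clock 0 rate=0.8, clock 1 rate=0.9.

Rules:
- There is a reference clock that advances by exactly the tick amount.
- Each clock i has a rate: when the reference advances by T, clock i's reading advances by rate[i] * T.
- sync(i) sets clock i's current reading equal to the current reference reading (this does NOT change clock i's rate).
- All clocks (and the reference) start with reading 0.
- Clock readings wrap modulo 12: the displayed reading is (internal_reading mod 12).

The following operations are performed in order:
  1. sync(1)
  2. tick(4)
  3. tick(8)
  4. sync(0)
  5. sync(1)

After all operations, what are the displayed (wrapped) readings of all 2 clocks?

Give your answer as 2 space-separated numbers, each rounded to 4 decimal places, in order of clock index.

After op 1 sync(1): ref=0.0000 raw=[0.0000 0.0000]
After op 2 tick(4): ref=4.0000 raw=[3.2000 3.6000]
After op 3 tick(8): ref=12.0000 raw=[9.6000 10.8000]
After op 4 sync(0): ref=12.0000 raw=[12.0000 10.8000]
After op 5 sync(1): ref=12.0000 raw=[12.0000 12.0000]
Wrap final raw readings (mod 12): 12.0000 mod 12 = 0.0000; 12.0000 mod 12 = 0.0000

Answer: 0.0000 0.0000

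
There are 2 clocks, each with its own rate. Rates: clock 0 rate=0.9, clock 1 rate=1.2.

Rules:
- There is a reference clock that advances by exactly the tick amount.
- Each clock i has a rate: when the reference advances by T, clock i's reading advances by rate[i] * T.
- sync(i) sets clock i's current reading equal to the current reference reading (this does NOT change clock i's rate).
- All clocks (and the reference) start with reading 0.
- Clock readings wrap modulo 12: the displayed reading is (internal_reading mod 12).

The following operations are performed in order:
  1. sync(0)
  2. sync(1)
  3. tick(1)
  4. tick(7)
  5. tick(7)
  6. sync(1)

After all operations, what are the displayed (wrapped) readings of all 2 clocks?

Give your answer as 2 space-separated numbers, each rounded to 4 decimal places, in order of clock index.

Answer: 1.5000 3.0000

Derivation:
After op 1 sync(0): ref=0.0000 raw=[0.0000 0.0000]
After op 2 sync(1): ref=0.0000 raw=[0.0000 0.0000]
After op 3 tick(1): ref=1.0000 raw=[0.9000 1.2000]
After op 4 tick(7): ref=8.0000 raw=[7.2000 9.6000]
After op 5 tick(7): ref=15.0000 raw=[13.5000 18.0000]
After op 6 sync(1): ref=15.0000 raw=[13.5000 15.0000]
Wrap final raw readings (mod 12): 13.5000 mod 12 = 1.5000; 15.0000 mod 12 = 3.0000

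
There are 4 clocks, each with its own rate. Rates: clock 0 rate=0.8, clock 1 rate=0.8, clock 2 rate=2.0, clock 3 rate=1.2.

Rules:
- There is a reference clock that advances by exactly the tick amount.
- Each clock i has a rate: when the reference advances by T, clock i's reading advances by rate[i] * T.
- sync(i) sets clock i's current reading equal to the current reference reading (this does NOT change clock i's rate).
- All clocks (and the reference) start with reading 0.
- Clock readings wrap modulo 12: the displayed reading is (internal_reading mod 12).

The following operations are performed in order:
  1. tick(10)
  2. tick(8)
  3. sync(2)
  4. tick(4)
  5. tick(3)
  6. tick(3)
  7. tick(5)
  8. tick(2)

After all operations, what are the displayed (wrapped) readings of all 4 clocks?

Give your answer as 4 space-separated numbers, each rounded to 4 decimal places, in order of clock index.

Answer: 4.0000 4.0000 4.0000 6.0000

Derivation:
After op 1 tick(10): ref=10.0000 raw=[8.0000 8.0000 20.0000 12.0000]
After op 2 tick(8): ref=18.0000 raw=[14.4000 14.4000 36.0000 21.6000]
After op 3 sync(2): ref=18.0000 raw=[14.4000 14.4000 18.0000 21.6000]
After op 4 tick(4): ref=22.0000 raw=[17.6000 17.6000 26.0000 26.4000]
After op 5 tick(3): ref=25.0000 raw=[20.0000 20.0000 32.0000 30.0000]
After op 6 tick(3): ref=28.0000 raw=[22.4000 22.4000 38.0000 33.6000]
After op 7 tick(5): ref=33.0000 raw=[26.4000 26.4000 48.0000 39.6000]
After op 8 tick(2): ref=35.0000 raw=[28.0000 28.0000 52.0000 42.0000]
Wrap final raw readings (mod 12): 28.0000 mod 12 = 4.0000; 28.0000 mod 12 = 4.0000; 52.0000 mod 12 = 4.0000; 42.0000 mod 12 = 6.0000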